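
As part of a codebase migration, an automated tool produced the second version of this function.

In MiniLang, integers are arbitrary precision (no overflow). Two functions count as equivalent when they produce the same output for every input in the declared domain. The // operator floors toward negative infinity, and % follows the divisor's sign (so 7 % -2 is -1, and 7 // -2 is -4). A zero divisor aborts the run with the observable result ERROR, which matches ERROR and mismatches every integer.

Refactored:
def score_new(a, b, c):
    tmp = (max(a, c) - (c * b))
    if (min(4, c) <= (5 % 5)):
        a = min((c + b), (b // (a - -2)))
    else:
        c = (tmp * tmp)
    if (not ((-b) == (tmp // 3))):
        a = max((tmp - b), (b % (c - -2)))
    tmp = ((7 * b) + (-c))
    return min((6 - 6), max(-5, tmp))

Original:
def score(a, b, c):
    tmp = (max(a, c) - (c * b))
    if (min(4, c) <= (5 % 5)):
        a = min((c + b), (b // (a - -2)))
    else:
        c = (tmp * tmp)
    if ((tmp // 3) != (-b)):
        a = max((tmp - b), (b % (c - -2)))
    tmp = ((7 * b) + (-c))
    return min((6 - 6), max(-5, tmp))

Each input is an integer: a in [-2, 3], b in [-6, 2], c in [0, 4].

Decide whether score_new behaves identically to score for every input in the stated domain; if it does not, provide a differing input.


Differences: comparison usage differs, boolean connective usage differs — yet all 270 inputs agree.
verdict: equivalent


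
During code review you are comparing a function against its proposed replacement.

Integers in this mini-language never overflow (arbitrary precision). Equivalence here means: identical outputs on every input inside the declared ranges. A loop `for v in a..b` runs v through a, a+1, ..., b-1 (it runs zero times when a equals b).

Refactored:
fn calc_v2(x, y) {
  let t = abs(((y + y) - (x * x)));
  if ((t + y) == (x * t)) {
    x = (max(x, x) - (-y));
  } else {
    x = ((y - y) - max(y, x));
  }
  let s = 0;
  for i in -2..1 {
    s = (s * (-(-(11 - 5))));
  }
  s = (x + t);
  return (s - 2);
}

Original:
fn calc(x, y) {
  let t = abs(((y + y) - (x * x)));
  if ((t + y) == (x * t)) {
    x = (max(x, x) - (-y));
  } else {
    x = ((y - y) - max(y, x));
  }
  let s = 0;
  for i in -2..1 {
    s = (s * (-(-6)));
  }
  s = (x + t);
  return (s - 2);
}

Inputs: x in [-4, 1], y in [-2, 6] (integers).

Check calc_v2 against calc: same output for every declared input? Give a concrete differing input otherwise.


The two are interchangeable: arithmetic usage differs; also constant usage differs, and every declared input agrees.
As a probe, take x=0, y=4: calc runs t=8, then ((t + y) == (x * t)) is false, then x=-4, then s=0, then (i=-2), then s=0, then (i=-1), then s=0, then (i=0), then s=0, then s=4, then returns 2; calc_v2 runs t=8, then ((t + y) == (x * t)) is false, then x=-4, then s=0, then (i=-2), then s=0, then (i=-1), then s=0, then (i=0), then s=0, then s=4, then returns 2; both end at 2.
An exhaustive pass over the 54 declared inputs shows identical outputs.
verdict: equivalent


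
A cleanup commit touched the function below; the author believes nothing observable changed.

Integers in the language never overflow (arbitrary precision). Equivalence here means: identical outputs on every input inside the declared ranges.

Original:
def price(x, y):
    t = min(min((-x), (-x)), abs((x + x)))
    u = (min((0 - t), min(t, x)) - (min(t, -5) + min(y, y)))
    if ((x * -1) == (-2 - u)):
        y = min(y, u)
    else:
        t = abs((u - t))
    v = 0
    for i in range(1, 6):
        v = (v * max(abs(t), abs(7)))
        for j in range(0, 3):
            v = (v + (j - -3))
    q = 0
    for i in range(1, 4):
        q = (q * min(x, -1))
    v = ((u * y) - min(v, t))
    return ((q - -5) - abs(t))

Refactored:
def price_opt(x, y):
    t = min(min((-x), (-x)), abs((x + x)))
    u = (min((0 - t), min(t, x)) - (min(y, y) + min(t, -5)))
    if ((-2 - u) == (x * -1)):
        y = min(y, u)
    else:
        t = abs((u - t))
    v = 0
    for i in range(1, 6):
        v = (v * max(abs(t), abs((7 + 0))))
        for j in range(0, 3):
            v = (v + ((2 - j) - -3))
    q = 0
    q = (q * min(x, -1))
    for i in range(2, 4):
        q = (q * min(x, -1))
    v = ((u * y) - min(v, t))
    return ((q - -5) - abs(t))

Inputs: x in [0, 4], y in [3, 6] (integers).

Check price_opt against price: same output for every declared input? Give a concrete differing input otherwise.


Reading the diff, among the changes: statement counts differ, and loop structure differs, and constant usage differs, and arithmetic usage differs, and min/max/abs usage differs.
As a probe, take x=1, y=4: price runs t := -1 | u := 0 | ((x * -1) == (-2 - u)): false | t := 1 | v := 0 | iter i=1: | v := 0 | iter j=0: | v := 3 | iter j=1: | v := 7 | iter j=2: | v := 12 | iter i=2: | v := 84 | iter j=0: | v := 87 | iter j=1: | v := 91 | iter j=2: | v := 96 | iter i=3: | v := 672 | iter j=0: | v := 675 | iter j=1: | v := 679 | iter j=2: | v := 684 | iter i=4: | v := 4788 | iter j=0: | v := 4791 | iter j=1: | v := 4795 | iter j=2: | v := 4800 | iter i=5: | v := 33600 | iter j=0: | v := 33603 | iter j=1: | v := 33607 | iter j=2: | v := 33612 | q := 0 | iter i=1: | q := 0 | iter i=2: | q := 0 | iter i=3: | q := 0 | v := -1 | result 4; price_opt runs t := -1 | u := 0 | ((-2 - u) == (x * -1)): false | t := 1 | v := 0 | iter i=1: | v := 0 | iter j=0: | v := 5 | iter j=1: | v := 9 | iter j=2: | v := 12 | iter i=2: | v := 84 | iter j=0: | v := 89 | iter j=1: | v := 93 | iter j=2: | v := 96 | iter i=3: | v := 672 | iter j=0: | v := 677 | iter j=1: | v := 681 | iter j=2: | v := 684 | iter i=4: | v := 4788 | iter j=0: | v := 4793 | iter j=1: | v := 4797 | iter j=2: | v := 4800 | iter i=5: | v := 33600 | iter j=0: | v := 33605 | iter j=1: | v := 33609 | iter j=2: | v := 33612 | q := 0 | q := 0 | iter i=2: | q := 0 | iter i=3: | q := 0 | v := -1 | result 4; both end at 4.
Sweeping the whole domain (20 inputs) finds no disagreement.
verdict: equivalent


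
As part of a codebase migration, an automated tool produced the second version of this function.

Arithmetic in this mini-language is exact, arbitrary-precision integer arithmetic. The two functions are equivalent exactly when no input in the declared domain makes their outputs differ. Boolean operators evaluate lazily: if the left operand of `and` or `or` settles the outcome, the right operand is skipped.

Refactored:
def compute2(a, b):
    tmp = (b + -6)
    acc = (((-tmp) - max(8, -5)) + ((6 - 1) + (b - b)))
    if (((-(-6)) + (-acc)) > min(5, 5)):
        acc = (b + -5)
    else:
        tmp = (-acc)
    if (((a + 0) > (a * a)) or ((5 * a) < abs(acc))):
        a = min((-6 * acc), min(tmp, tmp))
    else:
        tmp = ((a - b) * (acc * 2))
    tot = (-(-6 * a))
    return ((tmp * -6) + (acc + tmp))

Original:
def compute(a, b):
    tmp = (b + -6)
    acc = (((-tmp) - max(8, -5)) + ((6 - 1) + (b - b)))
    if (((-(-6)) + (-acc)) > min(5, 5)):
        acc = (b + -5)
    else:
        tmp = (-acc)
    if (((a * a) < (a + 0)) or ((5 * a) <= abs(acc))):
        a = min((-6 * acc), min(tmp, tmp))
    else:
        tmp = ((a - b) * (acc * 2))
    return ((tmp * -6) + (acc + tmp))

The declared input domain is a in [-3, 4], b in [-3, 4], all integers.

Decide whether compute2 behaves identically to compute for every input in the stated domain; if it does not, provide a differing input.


Try a=1, b=-2.
compute: tmp becomes -8; next acc becomes 5; next (((-(-6)) + (-acc)) > min(5, 5)) evaluates to false; next tmp becomes -5; next (((a * a) < (a + 0)) or ((5 * a) <= abs(acc))) evaluates to true; next a becomes -30; next final value 30
compute2: tmp becomes -8; next acc becomes 5; next (((-(-6)) + (-acc)) > min(5, 5)) evaluates to false; next tmp becomes -5; next (((a + 0) > (a * a)) or ((5 * a) < abs(acc))) evaluates to false; next tmp becomes 30; next tot becomes 6; next final value -145
30 and -145 differ, so these are not the same function on this domain.
verdict: not equivalent; witness: a=1, b=-2


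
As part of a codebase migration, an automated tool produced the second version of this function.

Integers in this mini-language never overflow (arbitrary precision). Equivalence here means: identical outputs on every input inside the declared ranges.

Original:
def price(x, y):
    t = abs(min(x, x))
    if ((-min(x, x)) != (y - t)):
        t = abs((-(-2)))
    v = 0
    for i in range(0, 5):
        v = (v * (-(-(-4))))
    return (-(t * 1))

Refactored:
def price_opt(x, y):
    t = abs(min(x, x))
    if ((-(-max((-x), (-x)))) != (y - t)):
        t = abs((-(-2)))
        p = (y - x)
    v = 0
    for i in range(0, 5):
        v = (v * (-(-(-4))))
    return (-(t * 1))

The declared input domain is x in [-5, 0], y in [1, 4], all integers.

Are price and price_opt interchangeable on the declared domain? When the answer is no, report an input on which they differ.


Side by side, the visible changes include: min/max/abs usage differs; statement counts differ; local variable names differ; arithmetic usage differs.
As a probe, take x=-4, y=4: price runs t=4, then ((-min(x, x)) != (y - t)) is true, then t=2, then v=0, then (i=0), then v=0, then (i=1), then v=0, then (i=2), then v=0, then (i=3), then v=0, then (i=4), then v=0, then returns -2; price_opt runs t=4, then ((-(-max((-x), (-x)))) != (y - t)) is true, then t=2, then p=8, then v=0, then (i=0), then v=0, then (i=1), then v=0, then (i=2), then v=0, then (i=3), then v=0, then (i=4), then v=0, then returns -2; both end at -2.
Sweeping the whole domain (24 inputs) finds no disagreement.
verdict: equivalent


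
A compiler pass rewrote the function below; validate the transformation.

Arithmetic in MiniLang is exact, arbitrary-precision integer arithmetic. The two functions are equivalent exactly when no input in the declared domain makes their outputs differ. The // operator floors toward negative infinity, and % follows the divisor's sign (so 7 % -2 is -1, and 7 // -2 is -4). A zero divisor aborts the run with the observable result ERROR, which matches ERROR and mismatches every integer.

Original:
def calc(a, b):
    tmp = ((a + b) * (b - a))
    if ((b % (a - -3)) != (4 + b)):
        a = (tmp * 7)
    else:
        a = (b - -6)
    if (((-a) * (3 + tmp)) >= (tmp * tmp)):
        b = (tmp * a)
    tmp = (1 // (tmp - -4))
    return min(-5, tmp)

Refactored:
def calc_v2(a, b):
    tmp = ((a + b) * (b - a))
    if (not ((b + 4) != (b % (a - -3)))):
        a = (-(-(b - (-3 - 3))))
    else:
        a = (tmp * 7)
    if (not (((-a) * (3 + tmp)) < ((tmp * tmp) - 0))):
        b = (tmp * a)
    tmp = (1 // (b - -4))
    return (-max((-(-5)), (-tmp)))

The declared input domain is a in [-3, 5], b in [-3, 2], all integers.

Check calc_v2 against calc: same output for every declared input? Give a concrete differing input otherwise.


Input a=-2, b=0: ERROR from calc versus -5 from calc_v2.
verdict: not equivalent; witness: a=-2, b=0


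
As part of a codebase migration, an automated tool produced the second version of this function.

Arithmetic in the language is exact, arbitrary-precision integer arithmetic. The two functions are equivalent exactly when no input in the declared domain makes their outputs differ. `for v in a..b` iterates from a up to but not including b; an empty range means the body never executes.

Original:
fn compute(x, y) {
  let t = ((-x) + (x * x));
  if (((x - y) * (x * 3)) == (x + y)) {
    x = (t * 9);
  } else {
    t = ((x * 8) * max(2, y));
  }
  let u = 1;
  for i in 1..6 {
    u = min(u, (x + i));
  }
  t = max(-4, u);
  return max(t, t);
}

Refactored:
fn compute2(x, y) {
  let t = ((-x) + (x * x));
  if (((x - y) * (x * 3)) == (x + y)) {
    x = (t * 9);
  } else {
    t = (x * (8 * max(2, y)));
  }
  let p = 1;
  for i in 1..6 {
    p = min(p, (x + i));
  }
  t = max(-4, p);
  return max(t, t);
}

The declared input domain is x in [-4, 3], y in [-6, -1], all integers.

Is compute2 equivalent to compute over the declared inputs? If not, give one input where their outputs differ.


Side by side, the visible changes include: local variable names differ.
One worked example (x=-4, y=-4) — compute: t becomes 20; next (((x - y) * (x * 3)) == (x + y)) evaluates to false; next t becomes -64; next u becomes 1; next at i=1:; next u becomes -3; next at i=2:; next u becomes -3; next at i=3:; next u becomes -3; next at i=4:; next u becomes -3; next at i=5:; next u becomes -3; next t becomes -3; next final value -3; compute2: t becomes 20; next (((x - y) * (x * 3)) == (x + y)) evaluates to false; next t becomes -64; next p becomes 1; next at i=1:; next p becomes -3; next at i=2:; next p becomes -3; next at i=3:; next p becomes -3; next at i=4:; next p becomes -3; next at i=5:; next p becomes -3; next t becomes -3; next final value -3; agreement on -3.
Checked all 48 inputs in the declared domain: the outputs agree on every one.
verdict: equivalent


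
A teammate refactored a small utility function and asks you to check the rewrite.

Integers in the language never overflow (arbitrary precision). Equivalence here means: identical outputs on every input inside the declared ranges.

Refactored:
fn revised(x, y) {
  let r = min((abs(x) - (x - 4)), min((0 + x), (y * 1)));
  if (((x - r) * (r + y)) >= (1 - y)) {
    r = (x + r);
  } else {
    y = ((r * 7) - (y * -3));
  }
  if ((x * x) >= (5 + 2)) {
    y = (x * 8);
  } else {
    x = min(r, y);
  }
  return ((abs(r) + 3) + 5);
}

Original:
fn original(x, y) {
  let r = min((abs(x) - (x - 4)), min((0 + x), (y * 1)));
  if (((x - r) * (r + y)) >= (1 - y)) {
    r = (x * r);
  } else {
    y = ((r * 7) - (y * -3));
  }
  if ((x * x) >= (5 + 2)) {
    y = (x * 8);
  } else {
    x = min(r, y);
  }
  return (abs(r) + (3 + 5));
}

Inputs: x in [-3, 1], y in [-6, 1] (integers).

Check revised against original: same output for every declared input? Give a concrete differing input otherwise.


Evaluate both at x=-3, y=1.
original: r=-3, then (((x - r) * (r + y)) >= (1 - y)) is true, then r=9, then ((x * x) >= (5 + 2)) is true, then y=-24, then returns 17
revised: r=-3, then (((x - r) * (r + y)) >= (1 - y)) is true, then r=-6, then ((x * x) >= (5 + 2)) is true, then y=-24, then returns 14
17 vs 14 — the two versions disagree here.
verdict: not equivalent; witness: x=-3, y=1


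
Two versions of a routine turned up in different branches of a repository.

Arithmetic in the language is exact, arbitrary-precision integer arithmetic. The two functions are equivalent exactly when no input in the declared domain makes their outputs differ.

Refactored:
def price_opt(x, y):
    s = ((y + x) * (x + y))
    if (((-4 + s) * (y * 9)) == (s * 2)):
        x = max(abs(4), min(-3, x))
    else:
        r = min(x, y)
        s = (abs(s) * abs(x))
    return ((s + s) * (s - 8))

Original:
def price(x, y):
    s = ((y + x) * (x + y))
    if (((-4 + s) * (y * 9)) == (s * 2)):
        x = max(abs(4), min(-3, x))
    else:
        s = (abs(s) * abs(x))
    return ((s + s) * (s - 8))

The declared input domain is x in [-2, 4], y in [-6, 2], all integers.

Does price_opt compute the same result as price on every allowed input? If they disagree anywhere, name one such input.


Comparing the listings, the differences include: local variable names differ; and min/max/abs usage differs; and statement counts differ.
As a probe, take x=0, y=-4: price runs s = 16; (((-4 + s) * (y * 9)) == (s * 2)) -> false; s = 0; return 0; price_opt runs s = 16; (((-4 + s) * (y * 9)) == (s * 2)) -> false; r = -4; s = 0; return 0; both end at 0.
An exhaustive pass over the 63 declared inputs shows identical outputs.
verdict: equivalent


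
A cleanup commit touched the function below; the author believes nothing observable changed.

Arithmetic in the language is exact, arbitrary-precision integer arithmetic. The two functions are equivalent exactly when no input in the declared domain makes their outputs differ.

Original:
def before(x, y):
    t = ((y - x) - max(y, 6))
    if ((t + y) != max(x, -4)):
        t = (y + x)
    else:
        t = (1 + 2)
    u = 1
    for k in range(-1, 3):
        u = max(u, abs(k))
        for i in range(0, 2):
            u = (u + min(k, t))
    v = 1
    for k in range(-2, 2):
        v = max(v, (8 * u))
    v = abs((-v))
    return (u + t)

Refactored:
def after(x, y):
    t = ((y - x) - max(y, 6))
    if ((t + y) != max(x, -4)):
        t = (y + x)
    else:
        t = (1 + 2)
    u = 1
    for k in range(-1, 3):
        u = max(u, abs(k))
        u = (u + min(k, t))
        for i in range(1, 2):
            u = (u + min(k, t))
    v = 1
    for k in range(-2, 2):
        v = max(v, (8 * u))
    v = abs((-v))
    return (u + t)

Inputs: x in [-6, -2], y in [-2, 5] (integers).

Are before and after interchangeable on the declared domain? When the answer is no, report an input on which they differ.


Differences: loop structure differs; arithmetic usage differs; statement counts differ; min/max/abs usage differs — yet all 40 inputs agree.
verdict: equivalent


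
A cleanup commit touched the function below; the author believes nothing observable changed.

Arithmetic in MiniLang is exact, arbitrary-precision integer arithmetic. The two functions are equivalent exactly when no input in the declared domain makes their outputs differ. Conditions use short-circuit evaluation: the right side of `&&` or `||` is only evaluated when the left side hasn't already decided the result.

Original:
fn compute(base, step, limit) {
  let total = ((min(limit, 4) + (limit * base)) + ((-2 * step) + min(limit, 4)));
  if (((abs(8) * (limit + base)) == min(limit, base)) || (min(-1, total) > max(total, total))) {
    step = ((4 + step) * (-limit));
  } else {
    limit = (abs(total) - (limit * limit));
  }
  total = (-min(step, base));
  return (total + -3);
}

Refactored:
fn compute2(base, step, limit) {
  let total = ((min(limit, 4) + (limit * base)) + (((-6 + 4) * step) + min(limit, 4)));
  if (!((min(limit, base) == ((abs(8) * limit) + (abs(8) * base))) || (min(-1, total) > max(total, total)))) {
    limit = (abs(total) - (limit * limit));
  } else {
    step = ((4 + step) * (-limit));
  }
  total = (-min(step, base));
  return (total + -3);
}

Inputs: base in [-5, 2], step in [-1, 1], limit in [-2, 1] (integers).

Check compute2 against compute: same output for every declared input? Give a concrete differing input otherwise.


This is a faithful refactor — constant usage differs; min/max/abs usage differs; boolean connective usage differs; arithmetic usage differs, but the computed results match everywhere.
As a probe, take base=-3, step=0, limit=0: compute runs total := 0 | (((abs(8) * (limit + base)) == min(limit, base)) || (min(-1, total) > max(total, total))): false | limit := 0 | total := 3 | result 0; compute2 runs total := 0 | (!((min(limit, base) == ((abs(8) * limit) + (abs(8) * base))) || (min(-1, total) > max(total, total)))): true | limit := 0 | total := 3 | result 0; both end at 0.
Checked all 96 inputs in the declared domain: the outputs agree on every one.
verdict: equivalent


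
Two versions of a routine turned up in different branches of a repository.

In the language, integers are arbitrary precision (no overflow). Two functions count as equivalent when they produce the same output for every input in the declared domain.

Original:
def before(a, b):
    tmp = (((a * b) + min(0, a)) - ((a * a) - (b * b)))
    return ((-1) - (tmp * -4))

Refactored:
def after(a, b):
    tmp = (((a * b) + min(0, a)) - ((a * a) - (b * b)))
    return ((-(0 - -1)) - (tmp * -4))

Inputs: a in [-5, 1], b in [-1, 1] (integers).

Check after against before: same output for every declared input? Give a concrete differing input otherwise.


Side by side, the visible changes include: arithmetic usage differs, constant usage differs.
Tracing a=-3, b=-1: before: tmp = -8; return -33 | after: tmp = -8; return -33 — matching result -33.
Across all 21 domain points the two functions coincide.
verdict: equivalent


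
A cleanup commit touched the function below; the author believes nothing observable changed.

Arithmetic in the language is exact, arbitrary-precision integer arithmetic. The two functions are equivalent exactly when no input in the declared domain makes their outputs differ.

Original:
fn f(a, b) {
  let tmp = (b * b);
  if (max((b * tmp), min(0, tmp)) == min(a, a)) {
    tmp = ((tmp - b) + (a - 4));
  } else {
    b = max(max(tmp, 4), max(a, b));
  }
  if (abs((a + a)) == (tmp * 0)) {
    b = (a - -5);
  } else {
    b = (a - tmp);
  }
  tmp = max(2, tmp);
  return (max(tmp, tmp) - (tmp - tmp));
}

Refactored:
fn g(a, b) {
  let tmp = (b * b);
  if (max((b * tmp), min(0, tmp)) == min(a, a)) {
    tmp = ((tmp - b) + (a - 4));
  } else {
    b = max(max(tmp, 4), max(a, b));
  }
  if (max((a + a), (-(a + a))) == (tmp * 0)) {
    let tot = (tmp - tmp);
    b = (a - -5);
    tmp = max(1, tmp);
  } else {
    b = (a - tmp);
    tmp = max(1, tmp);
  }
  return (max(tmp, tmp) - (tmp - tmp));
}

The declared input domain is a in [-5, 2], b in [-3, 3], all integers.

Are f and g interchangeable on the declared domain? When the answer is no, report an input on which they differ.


Take a=-5, b=-1.
f: tmp = 1; (max((b * tmp), min(0, tmp)) == min(a, a)) -> false; b = 4; (abs((a + a)) == (tmp * 0)) -> false; b = -6; tmp = 2; return 2
g: tmp = 1; (max((b * tmp), min(0, tmp)) == min(a, a)) -> false; b = 4; (max((a + a), (-(a + a))) == (tmp * 0)) -> false; b = -6; tmp = 1; return 1
2 != 1, so the rewrite changes behavior.
verdict: not equivalent; witness: a=-5, b=-1


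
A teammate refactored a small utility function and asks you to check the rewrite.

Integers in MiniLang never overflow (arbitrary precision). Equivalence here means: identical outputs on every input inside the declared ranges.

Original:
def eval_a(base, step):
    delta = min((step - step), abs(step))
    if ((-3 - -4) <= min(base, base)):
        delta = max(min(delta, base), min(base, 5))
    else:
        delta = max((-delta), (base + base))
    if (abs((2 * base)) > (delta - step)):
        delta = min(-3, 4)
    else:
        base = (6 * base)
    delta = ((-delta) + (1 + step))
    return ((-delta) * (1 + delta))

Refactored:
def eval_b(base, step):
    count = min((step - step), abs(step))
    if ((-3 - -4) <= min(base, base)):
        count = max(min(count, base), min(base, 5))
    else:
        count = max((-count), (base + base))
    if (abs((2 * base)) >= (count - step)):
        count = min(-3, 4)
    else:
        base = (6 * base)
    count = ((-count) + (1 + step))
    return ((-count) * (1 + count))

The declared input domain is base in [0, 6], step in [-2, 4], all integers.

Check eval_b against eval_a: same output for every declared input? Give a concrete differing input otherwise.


These are not equivalent — on base=0, step=0 the outputs split (-2 vs -20).
eval_a: delta = 0; ((-3 - -4) <= min(base, base)) -> false; delta = 0; (abs((2 * base)) > (delta - step)) -> false; base = 0; delta = 1; return -2
eval_b: count = 0; ((-3 - -4) <= min(base, base)) -> false; count = 0; (abs((2 * base)) >= (count - step)) -> true; count = -3; count = 4; return -20
verdict: not equivalent; witness: base=0, step=0


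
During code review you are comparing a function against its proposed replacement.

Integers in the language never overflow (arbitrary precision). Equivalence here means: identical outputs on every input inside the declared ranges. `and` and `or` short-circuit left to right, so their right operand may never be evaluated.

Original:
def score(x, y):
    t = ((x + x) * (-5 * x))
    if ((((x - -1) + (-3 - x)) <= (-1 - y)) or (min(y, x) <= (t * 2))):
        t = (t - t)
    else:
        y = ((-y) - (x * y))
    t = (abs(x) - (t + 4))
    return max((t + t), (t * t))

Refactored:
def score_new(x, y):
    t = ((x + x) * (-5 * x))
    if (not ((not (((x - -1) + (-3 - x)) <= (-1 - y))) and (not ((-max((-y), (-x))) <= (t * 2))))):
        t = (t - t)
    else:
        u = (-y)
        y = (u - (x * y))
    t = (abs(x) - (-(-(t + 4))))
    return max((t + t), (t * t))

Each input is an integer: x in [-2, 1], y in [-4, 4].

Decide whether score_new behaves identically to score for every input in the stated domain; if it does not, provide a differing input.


Reading the diff, among the changes: local variable names differ, boolean connective usage differs, min/max/abs usage differs, statement counts differ.
One worked example (x=-2, y=-1) — score: t=-40, then ((((x - -1) + (-3 - x)) <= (-1 - y)) or (min(y, x) <= (t * 2))) is true, then t=0, then t=-2, then returns 4; score_new: t=-40, then (not ((not (((x - -1) + (-3 - x)) <= (-1 - y))) and (not ((-max((-y), (-x))) <= (t * 2))))) is true, then t=0, then t=-2, then returns 4; agreement on 4.
An exhaustive pass over the 36 declared inputs shows identical outputs.
verdict: equivalent


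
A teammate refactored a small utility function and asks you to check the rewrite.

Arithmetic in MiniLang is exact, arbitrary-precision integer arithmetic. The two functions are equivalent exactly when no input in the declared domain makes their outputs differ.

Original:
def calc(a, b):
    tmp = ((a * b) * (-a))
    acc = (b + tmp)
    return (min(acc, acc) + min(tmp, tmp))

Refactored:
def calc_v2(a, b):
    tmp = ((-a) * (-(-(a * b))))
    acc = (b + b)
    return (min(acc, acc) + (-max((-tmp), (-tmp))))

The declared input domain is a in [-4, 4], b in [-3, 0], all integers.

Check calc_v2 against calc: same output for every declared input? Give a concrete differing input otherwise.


The rewrite breaks on a=-4, b=-3, where the results are 93 and 42.
calc: tmp := 48 | acc := 45 | result 93
calc_v2: tmp := 48 | acc := -6 | result 42
verdict: not equivalent; witness: a=-4, b=-3


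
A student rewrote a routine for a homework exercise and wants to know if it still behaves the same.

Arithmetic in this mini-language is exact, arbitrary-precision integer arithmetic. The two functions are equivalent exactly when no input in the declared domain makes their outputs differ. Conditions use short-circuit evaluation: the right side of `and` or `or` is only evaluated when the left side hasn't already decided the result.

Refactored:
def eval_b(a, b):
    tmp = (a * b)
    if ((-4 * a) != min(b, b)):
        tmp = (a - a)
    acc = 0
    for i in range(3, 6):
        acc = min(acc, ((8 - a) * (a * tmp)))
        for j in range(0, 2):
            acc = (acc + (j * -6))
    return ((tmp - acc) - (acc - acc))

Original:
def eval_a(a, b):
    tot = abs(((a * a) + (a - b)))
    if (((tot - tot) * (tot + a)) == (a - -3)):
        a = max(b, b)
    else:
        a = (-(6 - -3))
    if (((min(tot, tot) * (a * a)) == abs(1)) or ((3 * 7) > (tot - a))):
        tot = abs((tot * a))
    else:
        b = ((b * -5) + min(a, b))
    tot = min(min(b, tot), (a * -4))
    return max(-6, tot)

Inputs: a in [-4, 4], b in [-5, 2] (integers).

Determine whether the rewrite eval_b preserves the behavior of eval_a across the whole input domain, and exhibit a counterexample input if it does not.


At a=-4, b=-5: eval_a gives 16, eval_b gives 18.
verdict: not equivalent; witness: a=-4, b=-5


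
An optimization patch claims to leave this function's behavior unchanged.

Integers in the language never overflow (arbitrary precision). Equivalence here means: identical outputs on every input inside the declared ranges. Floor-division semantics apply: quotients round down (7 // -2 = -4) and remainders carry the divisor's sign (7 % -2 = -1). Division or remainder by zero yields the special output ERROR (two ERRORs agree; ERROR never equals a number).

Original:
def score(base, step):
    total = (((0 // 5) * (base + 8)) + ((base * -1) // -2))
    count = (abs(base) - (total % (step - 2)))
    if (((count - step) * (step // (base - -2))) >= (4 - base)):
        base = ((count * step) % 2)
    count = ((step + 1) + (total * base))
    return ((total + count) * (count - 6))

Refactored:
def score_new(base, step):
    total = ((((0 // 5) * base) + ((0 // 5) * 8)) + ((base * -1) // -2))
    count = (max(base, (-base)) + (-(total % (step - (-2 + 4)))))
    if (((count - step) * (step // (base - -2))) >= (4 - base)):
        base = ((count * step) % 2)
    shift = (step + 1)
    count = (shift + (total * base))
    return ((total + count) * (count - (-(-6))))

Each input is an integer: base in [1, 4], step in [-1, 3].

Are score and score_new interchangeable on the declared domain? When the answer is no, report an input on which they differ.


Side by side, the visible changes include: local variable names differ, constant usage differs, statement counts differ, min/max/abs usage differs, arithmetic usage differs.
As a probe, take base=4, step=3: score runs total becomes 2; next count becomes 4; next (((count - step) * (step // (base - -2))) >= (4 - base)) evaluates to true; next base becomes 0; next count becomes 4; next final value -12; score_new runs total becomes 2; next count becomes 4; next (((count - step) * (step // (base - -2))) >= (4 - base)) evaluates to true; next base becomes 0; next shift becomes 4; next count becomes 4; next final value -12; both end at -12.
An exhaustive pass over the 20 declared inputs shows identical outputs.
verdict: equivalent


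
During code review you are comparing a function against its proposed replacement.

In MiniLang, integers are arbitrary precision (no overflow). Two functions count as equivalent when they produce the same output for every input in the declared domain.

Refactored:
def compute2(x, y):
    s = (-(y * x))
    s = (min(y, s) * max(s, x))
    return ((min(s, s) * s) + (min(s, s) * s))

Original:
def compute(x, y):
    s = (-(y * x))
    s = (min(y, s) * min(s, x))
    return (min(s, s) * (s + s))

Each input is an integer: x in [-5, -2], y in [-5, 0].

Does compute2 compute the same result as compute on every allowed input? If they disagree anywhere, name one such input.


These are not equivalent — on x=-5, y=-5 the outputs split (781250 vs 31250).
compute: s=-25, then s=625, then returns 781250
compute2: s=-25, then s=125, then returns 31250
verdict: not equivalent; witness: x=-5, y=-5


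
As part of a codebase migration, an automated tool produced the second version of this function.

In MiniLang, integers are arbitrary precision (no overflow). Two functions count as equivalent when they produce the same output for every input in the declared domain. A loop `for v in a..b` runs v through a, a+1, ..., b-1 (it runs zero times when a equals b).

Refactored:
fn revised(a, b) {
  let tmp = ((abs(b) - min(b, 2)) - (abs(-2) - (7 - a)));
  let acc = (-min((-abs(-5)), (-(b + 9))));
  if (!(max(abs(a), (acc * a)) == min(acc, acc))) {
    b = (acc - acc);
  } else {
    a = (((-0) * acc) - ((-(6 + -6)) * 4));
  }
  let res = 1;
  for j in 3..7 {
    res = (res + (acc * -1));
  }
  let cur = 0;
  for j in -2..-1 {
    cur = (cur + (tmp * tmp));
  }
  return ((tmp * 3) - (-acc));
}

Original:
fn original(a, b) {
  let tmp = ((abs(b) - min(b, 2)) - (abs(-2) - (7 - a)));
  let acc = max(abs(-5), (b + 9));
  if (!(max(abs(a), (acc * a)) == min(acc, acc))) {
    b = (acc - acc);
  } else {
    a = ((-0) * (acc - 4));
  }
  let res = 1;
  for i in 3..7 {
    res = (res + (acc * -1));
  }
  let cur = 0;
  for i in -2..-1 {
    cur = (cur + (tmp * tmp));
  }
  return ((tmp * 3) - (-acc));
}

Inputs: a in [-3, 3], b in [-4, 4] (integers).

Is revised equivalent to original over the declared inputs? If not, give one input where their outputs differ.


Behavior is preserved: although constant usage differs; and arithmetic usage differs; and min/max/abs usage differs; and local variable names differ, the outputs never diverge.
As a probe, take a=3, b=0: original runs tmp becomes 2; next acc becomes 9; next (!(max(abs(a), (acc * a)) == min(acc, acc))) evaluates to true; next b becomes 0; next res becomes 1; next at i=3:; next res becomes -8; next at i=4:; next res becomes -17; next at i=5:; next res becomes -26; next at i=6:; next res becomes -35; next cur becomes 0; next at i=-2:; next cur becomes 4; next final value 15; revised runs tmp becomes 2; next acc becomes 9; next (!(max(abs(a), (acc * a)) == min(acc, acc))) evaluates to true; next b becomes 0; next res becomes 1; next at j=3:; next res becomes -8; next at j=4:; next res becomes -17; next at j=5:; next res becomes -26; next at j=6:; next res becomes -35; next cur becomes 0; next at j=-2:; next cur becomes 4; next final value 15; both end at 15.
Every one of the 63 inputs gives matching results.
verdict: equivalent


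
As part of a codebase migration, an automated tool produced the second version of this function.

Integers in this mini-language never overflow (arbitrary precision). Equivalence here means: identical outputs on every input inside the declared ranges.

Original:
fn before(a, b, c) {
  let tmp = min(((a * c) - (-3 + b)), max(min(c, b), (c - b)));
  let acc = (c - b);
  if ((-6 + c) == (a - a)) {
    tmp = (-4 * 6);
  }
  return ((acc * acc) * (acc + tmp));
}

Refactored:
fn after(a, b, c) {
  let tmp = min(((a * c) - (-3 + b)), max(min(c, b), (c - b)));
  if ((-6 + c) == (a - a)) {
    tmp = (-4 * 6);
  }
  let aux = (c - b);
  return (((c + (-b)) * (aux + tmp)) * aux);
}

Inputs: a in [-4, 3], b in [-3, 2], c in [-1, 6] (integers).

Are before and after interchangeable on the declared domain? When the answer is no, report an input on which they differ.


The two are interchangeable: arithmetic usage differs, plus local variable names differ, and every declared input agrees.
Spot check at a=-3, b=1, c=-1 — before: tmp := -1 | acc := -2 | ((-6 + c) == (a - a)): false | result -12. after: tmp := -1 | ((-6 + c) == (a - a)): false | aux := -2 | result -12. Both give -12.
Checked all 384 inputs in the declared domain: the outputs agree on every one.
verdict: equivalent


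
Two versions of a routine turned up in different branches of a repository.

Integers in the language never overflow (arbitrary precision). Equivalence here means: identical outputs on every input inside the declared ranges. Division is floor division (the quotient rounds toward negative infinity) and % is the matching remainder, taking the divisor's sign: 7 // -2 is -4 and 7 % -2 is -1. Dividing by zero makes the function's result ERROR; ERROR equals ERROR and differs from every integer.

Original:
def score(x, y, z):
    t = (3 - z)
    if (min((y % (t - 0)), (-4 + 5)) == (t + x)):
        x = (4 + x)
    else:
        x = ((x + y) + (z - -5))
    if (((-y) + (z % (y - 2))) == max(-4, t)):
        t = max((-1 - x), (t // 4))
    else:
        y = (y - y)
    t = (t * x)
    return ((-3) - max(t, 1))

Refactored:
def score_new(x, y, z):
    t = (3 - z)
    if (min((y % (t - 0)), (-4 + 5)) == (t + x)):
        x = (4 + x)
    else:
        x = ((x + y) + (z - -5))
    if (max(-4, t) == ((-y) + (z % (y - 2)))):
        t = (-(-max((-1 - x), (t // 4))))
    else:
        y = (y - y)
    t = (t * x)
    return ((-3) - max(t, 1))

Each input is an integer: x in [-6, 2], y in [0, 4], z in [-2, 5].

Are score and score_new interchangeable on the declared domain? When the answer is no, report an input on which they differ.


Reading the diff, among the changes: same computation, different form.
One worked example (x=-2, y=3, z=3) — score: t=0, then a zero divisor aborts: ERROR; score_new: t=0, then a zero divisor aborts: ERROR; agreement on ERROR.
Sweeping the whole domain (360 inputs) finds no disagreement.
verdict: equivalent


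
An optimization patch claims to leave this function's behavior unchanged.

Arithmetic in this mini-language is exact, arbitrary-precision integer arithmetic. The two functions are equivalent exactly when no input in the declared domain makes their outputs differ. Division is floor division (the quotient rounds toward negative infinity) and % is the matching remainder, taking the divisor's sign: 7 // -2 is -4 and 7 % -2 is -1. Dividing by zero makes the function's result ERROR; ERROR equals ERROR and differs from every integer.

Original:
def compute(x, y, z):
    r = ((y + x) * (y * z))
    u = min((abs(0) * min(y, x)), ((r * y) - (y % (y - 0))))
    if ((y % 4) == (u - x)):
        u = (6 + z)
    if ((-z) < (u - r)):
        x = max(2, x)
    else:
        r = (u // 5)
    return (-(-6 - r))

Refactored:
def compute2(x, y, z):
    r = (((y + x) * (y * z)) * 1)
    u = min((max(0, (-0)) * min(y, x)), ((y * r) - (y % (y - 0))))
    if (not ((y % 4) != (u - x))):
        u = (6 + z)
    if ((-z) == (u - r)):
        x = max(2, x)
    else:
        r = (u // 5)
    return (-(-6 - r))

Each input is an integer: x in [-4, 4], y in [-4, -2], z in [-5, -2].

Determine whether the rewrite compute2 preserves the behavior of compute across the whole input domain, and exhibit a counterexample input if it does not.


Run the pair on x=-4, y=-4, z=-5.
compute: r becomes -160; next u becomes 0; next ((y % 4) == (u - x)) evaluates to false; next ((-z) < (u - r)) evaluates to true; next x becomes 2; next final value -154
compute2: r becomes -160; next u becomes 0; next (not ((y % 4) != (u - x))) evaluates to false; next ((-z) == (u - r)) evaluates to false; next r becomes 0; next final value 6
-154 against 6: the behavior changed.
verdict: not equivalent; witness: x=-4, y=-4, z=-5


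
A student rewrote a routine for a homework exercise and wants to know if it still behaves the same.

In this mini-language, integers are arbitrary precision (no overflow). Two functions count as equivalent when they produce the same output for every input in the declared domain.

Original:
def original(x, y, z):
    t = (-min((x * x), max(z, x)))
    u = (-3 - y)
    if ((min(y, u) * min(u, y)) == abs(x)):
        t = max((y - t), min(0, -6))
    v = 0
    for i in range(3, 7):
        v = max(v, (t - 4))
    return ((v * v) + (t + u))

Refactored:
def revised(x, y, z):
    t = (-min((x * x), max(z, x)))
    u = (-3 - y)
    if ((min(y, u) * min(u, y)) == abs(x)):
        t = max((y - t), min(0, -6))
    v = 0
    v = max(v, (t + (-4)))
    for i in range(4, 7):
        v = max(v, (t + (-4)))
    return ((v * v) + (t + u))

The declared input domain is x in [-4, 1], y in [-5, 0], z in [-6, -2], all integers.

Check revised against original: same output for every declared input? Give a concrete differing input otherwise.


The two are interchangeable: constant usage differs; also min/max/abs usage differs; also loop structure differs; also statement counts differ; also arithmetic usage differs, and every declared input agrees.
Tracing x=-4, y=0, z=-2: original: t := 2 | u := -3 | ((min(y, u) * min(u, y)) == abs(x)): false | v := 0 | iter i=3: | v := 0 | iter i=4: | v := 0 | iter i=5: | v := 0 | iter i=6: | v := 0 | result -1 | revised: t := 2 | u := -3 | ((min(y, u) * min(u, y)) == abs(x)): false | v := 0 | v := 0 | iter i=4: | v := 0 | iter i=5: | v := 0 | iter i=6: | v := 0 | result -1 — matching result -1.
Every one of the 180 inputs gives matching results.
verdict: equivalent


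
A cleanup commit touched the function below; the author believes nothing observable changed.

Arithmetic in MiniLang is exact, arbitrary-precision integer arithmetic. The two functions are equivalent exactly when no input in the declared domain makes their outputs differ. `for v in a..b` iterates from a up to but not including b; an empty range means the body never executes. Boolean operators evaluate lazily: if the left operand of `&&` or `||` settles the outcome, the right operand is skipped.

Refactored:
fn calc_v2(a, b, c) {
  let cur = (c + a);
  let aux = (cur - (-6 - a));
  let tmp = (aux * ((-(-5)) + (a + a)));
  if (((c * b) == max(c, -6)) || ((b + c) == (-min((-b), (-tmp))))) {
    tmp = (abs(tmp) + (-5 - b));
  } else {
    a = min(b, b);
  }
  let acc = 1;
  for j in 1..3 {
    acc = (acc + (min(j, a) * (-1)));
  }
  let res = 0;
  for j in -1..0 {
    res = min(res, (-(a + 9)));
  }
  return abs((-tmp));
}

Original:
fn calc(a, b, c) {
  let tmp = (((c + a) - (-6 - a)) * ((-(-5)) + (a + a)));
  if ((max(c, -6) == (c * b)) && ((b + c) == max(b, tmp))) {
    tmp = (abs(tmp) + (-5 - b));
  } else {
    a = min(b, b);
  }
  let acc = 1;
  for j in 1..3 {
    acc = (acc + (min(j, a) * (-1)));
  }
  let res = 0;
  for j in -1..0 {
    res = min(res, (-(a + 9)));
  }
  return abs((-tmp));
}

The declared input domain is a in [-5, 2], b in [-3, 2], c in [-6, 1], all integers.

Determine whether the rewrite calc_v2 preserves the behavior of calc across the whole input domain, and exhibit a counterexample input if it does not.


Consider the input a=-5, b=-3, c=0.
calc: tmp = 20; ((max(c, -6) == (c * b)) && ((b + c) == max(b, tmp))) -> false; a = -3; acc = 1; [j=1]; acc = 4; [j=2]; acc = 7; res = 0; [j=-1]; res = -6; return 20
calc_v2: cur = -5; aux = -4; tmp = 20; (((c * b) == max(c, -6)) || ((b + c) == (-min((-b), (-tmp))))) -> true; tmp = 18; acc = 1; [j=1]; acc = 6; [j=2]; acc = 11; res = 0; [j=-1]; res = -4; return 18
20 vs 18 — the two versions disagree here.
verdict: not equivalent; witness: a=-5, b=-3, c=0
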